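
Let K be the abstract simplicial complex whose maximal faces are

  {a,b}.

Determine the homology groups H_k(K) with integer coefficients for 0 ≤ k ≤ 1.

Take the total order a < b on the vertex set. Then K (dimension 1) consists of the simplices:

  0-simplices (2): a, b
  1-simplices (1): ab

so the chain groups are C_0 ≅ Z^2, C_1 ≅ Z^1.

∂_1: C_1 → C_0 sends each edge [p,q] (with p < q) to q − p.
As a 2×1 matrix over Z this has rank 1, with invariant factors (1).

From H_k ≅ ker(∂_k) / im(∂_{k+1}) we obtain:

  H_0: rank C_0 − rank ∂_1 = 2 − 1 = 1, and the invariant factors of ∂_1 are all 1, so H_0 = Z.
  H_1: rank ker ∂_1 − rank ∂_2 = (1 − 1) − 0 = 0, and there is no ∂_2, so H_1 = 0.

(K is a triangulation of the 1-simplex.)

H_0 ≅ Z,  H_1 = 0.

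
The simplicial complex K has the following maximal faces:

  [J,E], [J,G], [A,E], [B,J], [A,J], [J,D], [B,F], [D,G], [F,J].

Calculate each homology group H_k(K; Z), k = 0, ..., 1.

H_0 = Z,  H_1 = Z^3.

Order the vertices as A < B < D < E < F < G < J. Listing each simplex with vertices in this order, K has dimension 1 with simplices:

  0-simplices (7): A, B, D, E, F, G, J
  1-simplices (9): AE, AJ, BF, BJ, DG, DJ, EJ, FJ, GJ

Hence C_0 ≅ Z^7, C_1 ≅ Z^9.

The boundary map ∂_1: C_1 → C_0 sends each edge [p,q] (with p < q) to q − p.
This gives a 7×9 integer matrix of rank 6; reducing to Smith normal form yields diagonal entries (1,1,1,1,1,1).

From H_k ≅ ker(∂_k) / im(∂_{k+1}) we obtain:

  H_0: rank C_0 − rank ∂_1 = 7 − 6 = 1, and the invariant factors of ∂_1 are all 1, so H_0 = Z.
  H_1: rank ker ∂_1 − rank ∂_2 = (9 − 6) − 0 = 3, and there is no ∂_2, so H_1 = Z^3.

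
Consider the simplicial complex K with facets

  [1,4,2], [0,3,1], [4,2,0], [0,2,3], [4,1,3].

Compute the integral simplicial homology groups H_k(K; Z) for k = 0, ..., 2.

Fix the vertex order 0 < 1 < 2 < 3 < 4 and write every simplex with vertices in increasing order. Then dim K = 2 and the simplices of K are:

  0-simplices (5): [0], [1], [2], [3], [4]
  1-simplices (10): [0,1], [0,2], [0,3], [0,4], [1,2], [1,3], [1,4], [2,3], [2,4], [3,4]
  2-simplices (5): [0,1,3], [0,2,3], [0,2,4], [1,2,4], [1,3,4]

Hence C_0 ≅ Z^5, C_1 ≅ Z^10, C_2 ≅ Z^5.

Boundary ∂_1: C_1 → C_0 is given by ∂[p,q] = [q] − [p]. For instance
  ∂[2,4] = [4] − [2].
The 5×10 boundary matrix has rank 4 and Smith normal form diag(1,1,1,1).

∂_2: C_2 → C_1 sends each 2-simplex [p,q,r] to [q,r] − [p,r] + [p,q]. For instance
  ∂[0,2,4] = [2,4] − [0,4] + [0,2],
  ∂[0,2,3] = [2,3] − [0,3] + [0,2].
As a 10×5 matrix over Z this has rank 5, with invariant factors (1,1,1,1,1).

Reading off H_k = ker ∂_k / im ∂_{k+1}:

  H_0: rank C_0 − rank ∂_1 = 5 − 4 = 1, and the invariant factors of ∂_1 are all 1, so H_0 ≅ Z.
  H_1: rank ker ∂_1 − rank ∂_2 = (10 − 4) − 5 = 1, and the invariant factors of ∂_2 are all 1, so H_1 ≅ Z.
  H_2: rank ker ∂_2 − rank ∂_3 = (5 − 5) − 0 = 0, and there is no ∂_3, so H_2 ≅ 0.

(K is a triangulation of the Möbius band.)

H_0 ≅ Z,  H_1 ≅ Z,  H_2 = 0.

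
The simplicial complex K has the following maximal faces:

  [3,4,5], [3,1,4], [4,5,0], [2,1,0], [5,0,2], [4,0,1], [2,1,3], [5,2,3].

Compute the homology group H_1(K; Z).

H_1 ≅ 0.

Order the vertices as 0 < 1 < 2 < 3 < 4 < 5. Listing each simplex with vertices in this order, K has dimension 2 with simplices:

  0-simplices (6): [0], [1], [2], [3], [4], [5]
  1-simplices (12): [0,1], [0,2], [0,4], [0,5], [1,2], [1,3], [1,4], [2,3], [2,5], [3,4], [3,5], [4,5]
  2-simplices (8): [0,1,2], [0,1,4], [0,2,5], [0,4,5], [1,2,3], [1,3,4], [2,3,5], [3,4,5]

Hence C_0 ≅ Z^6, C_1 ≅ Z^12, C_2 ≅ Z^8.

Boundary ∂_1: C_1 → C_0 is given by ∂[p,q] = [q] − [p].
The 6×12 boundary matrix has rank 5 and Smith normal form diag(1,1,1,1,1).

Boundary ∂_2: C_2 → C_1 acts by ∂[p,q,r] = [q,r] − [p,r] + [p,q]. For instance
  ∂[0,1,4] = [1,4] − [0,4] + [0,1],
  ∂[0,4,5] = [4,5] − [0,5] + [0,4].
This gives a 12×8 integer matrix of rank 7; reducing to Smith normal form yields diagonal entries (1,1,1,1,1,1,1).

Computing H_k = (kernel of ∂_k) / (image of ∂_{k+1}):

  H_1: rank ker ∂_1 − rank ∂_2 = (12 − 5) − 7 = 0, and the invariant factors of ∂_2 are all 1, so H_1 ≅ 0.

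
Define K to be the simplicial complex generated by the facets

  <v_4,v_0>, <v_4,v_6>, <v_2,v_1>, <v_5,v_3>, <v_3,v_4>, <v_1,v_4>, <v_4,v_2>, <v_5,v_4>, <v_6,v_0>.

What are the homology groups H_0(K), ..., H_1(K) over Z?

We work with the vertex ordering v_0 < v_1 < v_2 < v_3 < v_4 < v_5 < v_6. The simplices of K, each written with vertices in increasing order, are:

  0-simplices (7): [v_0], [v_1], [v_2], [v_3], [v_4], [v_5], [v_6]
  1-simplices (9): [v_0,v_4], [v_0,v_6], [v_1,v_2], [v_1,v_4], [v_2,v_4], [v_3,v_4], [v_3,v_5], [v_4,v_5], [v_4,v_6]

so the chain groups are C_0 ≅ Z^7, C_1 ≅ Z^9.

Boundary ∂_1: C_1 → C_0 maps an edge to its endpoints' difference, ∂[p,q] = q − p. For instance
  ∂[v_3,v_5] = [v_5] − [v_3].
This gives a 7×9 integer matrix of rank 6; reducing to Smith normal form yields diagonal entries (1,1,1,1,1,1).

Now H_k = ker ∂_k / im ∂_{k+1}, so:

  H_0: rank C_0 − rank ∂_1 = 7 − 6 = 1, and the invariant factors of ∂_1 are all 1, so H_0 ≅ Z.
  H_1: rank ker ∂_1 − rank ∂_2 = (9 − 6) − 0 = 3, and there is no ∂_2, so H_1 ≅ Z^3.

H_0 = Z,  H_1 = Z^3.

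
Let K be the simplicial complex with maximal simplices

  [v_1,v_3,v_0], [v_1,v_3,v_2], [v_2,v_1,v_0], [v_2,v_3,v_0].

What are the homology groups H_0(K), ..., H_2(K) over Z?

H_0 = Z,  H_1 = 0,  H_2 = Z.

We work with the vertex ordering v_0 < v_1 < v_2 < v_3. The simplices of K, each written with vertices in increasing order, are:

  0-simplices (4): [v_0], [v_1], [v_2], [v_3]
  1-simplices (6): [v_0,v_1], [v_0,v_2], [v_0,v_3], [v_1,v_2], [v_1,v_3], [v_2,v_3]
  2-simplices (4): [v_0,v_1,v_2], [v_0,v_1,v_3], [v_0,v_2,v_3], [v_1,v_2,v_3]

giving chain groups C_0 ≅ Z^4, C_1 ≅ Z^6, C_2 ≅ Z^4.

∂_1: C_1 → C_0 is given by ∂[p,q] = [q] − [p]. For instance
  ∂[v_2,v_3] = [v_3] − [v_2].
The 4×6 boundary matrix has rank 3 and Smith normal form diag(1,1,1).

The boundary map ∂_2: C_2 → C_1 sends each 2-simplex [p,q,r] to [q,r] − [p,r] + [p,q]. For instance
  ∂[v_0,v_2,v_3] = [v_2,v_3] − [v_0,v_3] + [v_0,v_2],
  ∂[v_0,v_1,v_3] = [v_1,v_3] − [v_0,v_3] + [v_0,v_1].
The resulting 6×4 matrix has rank 3, and its Smith normal form has invariant factors (1,1,1).

From H_k ≅ ker(∂_k) / im(∂_{k+1}) we obtain:

  H_0: rank C_0 − rank ∂_1 = 4 − 3 = 1, and the invariant factors of ∂_1 are all 1, so H_0 ≅ Z.
  H_1: rank ker ∂_1 − rank ∂_2 = (6 − 3) − 3 = 0, and the invariant factors of ∂_2 are all 1, so H_1 ≅ 0.
  H_2: rank ker ∂_2 − rank ∂_3 = (4 − 3) − 0 = 1, and there is no ∂_3, so H_2 ≅ Z.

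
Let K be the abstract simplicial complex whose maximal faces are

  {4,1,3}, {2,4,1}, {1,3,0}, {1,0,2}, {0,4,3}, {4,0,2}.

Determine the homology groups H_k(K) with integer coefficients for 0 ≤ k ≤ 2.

H_0 ≅ Z,  H_1 = 0,  H_2 ≅ Z.

Take the total order 0 < 1 < 2 < 3 < 4 on the vertex set. Then K (dimension 2) consists of the simplices:

  0-simplices (5): [0], [1], [2], [3], [4]
  1-simplices (9): [0,1], [0,2], [0,3], [0,4], [1,2], [1,3], [1,4], [2,4], [3,4]
  2-simplices (6): [0,1,2], [0,1,3], [0,2,4], [0,3,4], [1,2,4], [1,3,4]

Hence C_0 ≅ Z^5, C_1 ≅ Z^9, C_2 ≅ Z^6.

∂_1: C_1 → C_0 sends each edge [p,q] (with p < q) to q − p.
As a 5×9 matrix over Z this has rank 4, with invariant factors (1,1,1,1).

∂_2: C_2 → C_1 sends each 2-simplex [p,q,r] to [q,r] − [p,r] + [p,q]. For instance
  ∂[1,2,4] = [2,4] − [1,4] + [1,2],
  ∂[1,3,4] = [3,4] − [1,4] + [1,3].
As a 9×6 matrix over Z this has rank 5, with invariant factors (1,1,1,1,1).

From H_k ≅ ker(∂_k) / im(∂_{k+1}) we obtain:

  H_0: rank C_0 − rank ∂_1 = 5 − 4 = 1, and the invariant factors of ∂_1 are all 1, so H_0 = Z.
  H_1: rank ker ∂_1 − rank ∂_2 = (9 − 4) − 5 = 0, and the invariant factors of ∂_2 are all 1, so H_1 = 0.
  H_2: rank ker ∂_2 − rank ∂_3 = (6 − 5) − 0 = 1, and there is no ∂_3, so H_2 = Z.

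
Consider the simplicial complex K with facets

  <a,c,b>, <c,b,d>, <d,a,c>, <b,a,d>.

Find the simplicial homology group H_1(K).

Fix the vertex order a < b < c < d and write every simplex with vertices in increasing order. Then dim K = 2 and the simplices of K are:

  0-simplices (4): a, b, c, d
  1-simplices (6): ab, ac, ad, bc, bd, cd
  2-simplices (4): abc, abd, acd, bcd

giving chain groups C_0 ≅ Z^4, C_1 ≅ Z^6, C_2 ≅ Z^4.

∂_1: C_1 → C_0 sends each edge [p,q] (with p < q) to q − p.
The resulting 4×6 matrix has rank 3, and its Smith normal form has invariant factors (1,1,1).

∂_2: C_2 → C_1 sends each 2-simplex [p,q,r] to [q,r] − [p,r] + [p,q]. For instance
  ∂abc = bc − ac + ab,
  ∂abd = bd − ad + ab.
The 6×4 boundary matrix has rank 3 and Smith normal form diag(1,1,1).

Now H_k = ker ∂_k / im ∂_{k+1}, so:

  H_1: rank ker ∂_1 − rank ∂_2 = (6 − 3) − 3 = 0, and the invariant factors of ∂_2 are all 1, so H_1 = 0.

H_1 = 0.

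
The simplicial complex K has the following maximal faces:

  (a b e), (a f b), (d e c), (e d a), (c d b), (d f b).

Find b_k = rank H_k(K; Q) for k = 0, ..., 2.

b_0 = 1, b_1 = 1, b_2 = 0.

Fix the vertex order a < b < c < d < e < f and write every simplex with vertices in increasing order. Then dim K = 2 and the simplices of K are:

  0-simplices (6): a, b, c, d, e, f
  1-simplices (12): ab, ad, ae, af, bc, bd, be, bf, cd, ce, de, df
  2-simplices (6): abe, abf, ade, bcd, bdf, cde

so the chain groups are C_0 ≅ Z^6, C_1 ≅ Z^12, C_2 ≅ Z^6.

Boundary ∂_1: C_1 → C_0 is given by ∂[p,q] = [q] − [p].
The resulting 6×12 matrix has rank 5, and its Smith normal form has invariant factors (1,1,1,1,1).

∂_2: C_2 → C_1 acts by ∂[p,q,r] = [q,r] − [p,r] + [p,q]. For instance
  ∂ade = de − ae + ad,
  ∂abe = be − ae + ab.
The resulting 12×6 matrix has rank 6, and its Smith normal form has invariant factors (1,1,1,1,1,1).

From H_k ≅ ker(∂_k) / im(∂_{k+1}) we obtain:

  H_0: rank C_0 − rank ∂_1 = 6 − 5 = 1, and the invariant factors of ∂_1 are all 1, so H_0 = Z.
  H_1: rank ker ∂_1 − rank ∂_2 = (12 − 5) − 6 = 1, and the invariant factors of ∂_2 are all 1, so H_1 = Z.
  H_2: rank ker ∂_2 − rank ∂_3 = (6 − 6) − 0 = 0, and there is no ∂_3, so H_2 = 0.

Hence the Betti numbers are b_0 = 1, b_1 = 1, b_2 = 0.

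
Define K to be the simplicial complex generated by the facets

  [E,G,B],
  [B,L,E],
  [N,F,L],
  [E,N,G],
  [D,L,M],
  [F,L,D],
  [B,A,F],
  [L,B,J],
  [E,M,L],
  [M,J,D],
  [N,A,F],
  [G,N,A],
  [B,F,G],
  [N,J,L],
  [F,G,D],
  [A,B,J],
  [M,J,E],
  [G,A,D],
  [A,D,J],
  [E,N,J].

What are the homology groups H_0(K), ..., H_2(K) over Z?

We work with the vertex ordering A < B < D < E < F < G < J < L < M < N. The simplices of K, each written with vertices in increasing order, are:

  0-simplices (10): A, B, D, E, F, G, J, L, M, N
  1-simplices (30): AB, AD, AF, AG, AJ, AN, BE, BF, BG, BJ, BL, DF, DG, DJ, DL, DM, EG, EJ, EL, EM, EN, FG, FL, FN, GN, JL, JM, JN, LM, LN
  2-simplices (20): ABF, ABJ, ADG, ADJ, AFN, AGN, BEG, BEL, BFG, BJL, DFG, DFL, DJM, DLM, EGN, EJM, EJN, ELM, FLN, JLN

so the chain groups are C_0 ≅ Z^10, C_1 ≅ Z^30, C_2 ≅ Z^20.

∂_1: C_1 → C_0 is given by ∂[p,q] = [q] − [p]. For instance
  ∂AF = F − A.
As a 10×30 matrix over Z this has rank 9, with invariant factors (1,1,1,1,1,1,1,1,1).

The boundary map ∂_2: C_2 → C_1 maps a triangle to the signed sum of its edges. For instance
  ∂AGN = GN − AN + AG,
  ∂JLN = LN − JN + JL.
This gives a 30×20 integer matrix of rank 20; reducing to Smith normal form yields diagonal entries (1,1,1,1,1,1,1,1,1,1,1,1,1,1,1,1,1,1,1,2).

Computing H_k = (kernel of ∂_k) / (image of ∂_{k+1}):

  H_0: rank C_0 − rank ∂_1 = 10 − 9 = 1, and the invariant factors of ∂_1 are all 1, so H_0 ≅ Z.
  H_1: rank ker ∂_1 − rank ∂_2 = (30 − 9) − 20 = 1, and ∂_2 has invariant factor 2 > 1, so H_1 ≅ Z ⊕ Z/2Z.
  H_2: rank ker ∂_2 − rank ∂_3 = (20 − 20) − 0 = 0, and there is no ∂_3, so H_2 ≅ 0.

As a check, the Euler characteristic is 10 − 30 + 20 = 0, which agrees with 1 − 1 + 0 = 0.

H_0 = Z,  H_1 = Z ⊕ Z/2Z,  H_2 = 0.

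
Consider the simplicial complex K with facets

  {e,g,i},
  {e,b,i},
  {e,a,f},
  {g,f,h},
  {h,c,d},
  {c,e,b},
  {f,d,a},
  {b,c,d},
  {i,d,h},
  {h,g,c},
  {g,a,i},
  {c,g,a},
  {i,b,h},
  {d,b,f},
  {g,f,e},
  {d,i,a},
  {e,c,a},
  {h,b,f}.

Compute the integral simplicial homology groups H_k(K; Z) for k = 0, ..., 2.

H_0 = Z,  H_1 = Z ⊕ Z/2,  H_2 = 0.

Fix the vertex order a < b < c < d < e < f < g < h < i and write every simplex with vertices in increasing order. Then dim K = 2 and the simplices of K are:

  0-simplices (9): a, b, c, d, e, f, g, h, i
  1-simplices (27): ac, ad, ae, af, ag, ai, bc, bd, be, bf, bh, bi, cd, ce, cg, ch, df, dh, di, ef, eg, ei, fg, fh, gh, gi, hi
  2-simplices (18): ace, acg, adf, adi, aef, agi, bcd, bce, bdf, bei, bfh, bhi, cdh, cgh, dhi, efg, egi, fgh

Hence C_0 ≅ Z^9, C_1 ≅ Z^27, C_2 ≅ Z^18.

The boundary map ∂_1: C_1 → C_0 is given by ∂[p,q] = [q] − [p].
This gives a 9×27 integer matrix of rank 8; reducing to Smith normal form yields diagonal entries (1,1,1,1,1,1,1,1).

The boundary map ∂_2: C_2 → C_1 sends each 2-simplex [p,q,r] to [q,r] − [p,r] + [p,q]. For instance
  ∂dhi = hi − di + dh,
  ∂fgh = gh − fh + fg.
The resulting 27×18 matrix has rank 18, and its Smith normal form has invariant factors (1,1,1,1,1,1,1,1,1,1,1,1,1,1,1,1,1,2).

Computing H_k = (kernel of ∂_k) / (image of ∂_{k+1}):

  H_0: rank C_0 − rank ∂_1 = 9 − 8 = 1, and the invariant factors of ∂_1 are all 1, so H_0 ≅ Z.
  H_1: rank ker ∂_1 − rank ∂_2 = (27 − 8) − 18 = 1, and ∂_2 has invariant factor 2 > 1, so H_1 ≅ Z ⊕ Z/2.
  H_2: rank ker ∂_2 − rank ∂_3 = (18 − 18) − 0 = 0, and there is no ∂_3, so H_2 ≅ 0.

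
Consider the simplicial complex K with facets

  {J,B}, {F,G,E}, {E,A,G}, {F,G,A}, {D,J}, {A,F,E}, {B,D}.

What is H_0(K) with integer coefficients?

H_0 = Z^2.

Take the total order A < B < D < E < F < G < J on the vertex set. Then K (dimension 2) consists of the simplices:

  0-simplices (7): A, B, D, E, F, G, J
  1-simplices (9): AE, AF, AG, BD, BJ, DJ, EF, EG, FG
  2-simplices (4): AEF, AEG, AFG, EFG

Hence C_0 ≅ Z^7, C_1 ≅ Z^9, C_2 ≅ Z^4.

∂_1: C_1 → C_0 sends each edge [p,q] (with p < q) to q − p. For instance
  ∂FG = G − F.
The 7×9 boundary matrix has rank 5 and Smith normal form diag(1,1,1,1,1).

Boundary ∂_2: C_2 → C_1 acts by ∂[p,q,r] = [q,r] − [p,r] + [p,q]. For instance
  ∂AEG = EG − AG + AE,
  ∂AEF = EF − AF + AE.
The 9×4 boundary matrix has rank 3 and Smith normal form diag(1,1,1).

Now H_k = ker ∂_k / im ∂_{k+1}, so:

  H_0: rank C_0 − rank ∂_1 = 7 − 5 = 2, and the invariant factors of ∂_1 are all 1, so H_0 ≅ Z^2.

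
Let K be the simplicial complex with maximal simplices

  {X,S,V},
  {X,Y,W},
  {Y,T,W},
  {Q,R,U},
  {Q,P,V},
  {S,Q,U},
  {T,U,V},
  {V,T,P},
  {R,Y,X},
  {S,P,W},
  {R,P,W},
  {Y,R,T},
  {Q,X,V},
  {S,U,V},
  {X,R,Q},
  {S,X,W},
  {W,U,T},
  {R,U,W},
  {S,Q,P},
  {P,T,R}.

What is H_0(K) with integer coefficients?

H_0 ≅ Z.

Fix the vertex order P < Q < R < S < T < U < V < W < X < Y and write every simplex with vertices in increasing order. Then dim K = 2 and the simplices of K are:

  0-simplices (10): P, Q, R, S, T, U, V, W, X, Y
  1-simplices (30): PQ, PR, PS, PT, PV, PW, QR, QS, QU, QV, QX, RT, RU, RW, RX, RY, SU, SV, SW, SX, TU, TV, TW, TY, UV, UW, VX, WX, WY, XY
  2-simplices (20): PQS, PQV, PRT, PRW, PSW, PTV, QRU, QRX, QSU, QVX, RTY, RUW, RXY, SUV, SVX, SWX, TUV, TUW, TWY, WXY

giving chain groups C_0 ≅ Z^10, C_1 ≅ Z^30, C_2 ≅ Z^20.

Boundary ∂_1: C_1 → C_0 is given by ∂[p,q] = [q] − [p].
As a 10×30 matrix over Z this has rank 9, with invariant factors (1,1,1,1,1,1,1,1,1).

Boundary ∂_2: C_2 → C_1 maps a triangle to the signed sum of its edges. For instance
  ∂QRU = RU − QU + QR,
  ∂TUV = UV − TV + TU.
This gives a 30×20 integer matrix of rank 20; reducing to Smith normal form yields diagonal entries (1,1,1,1,1,1,1,1,1,1,1,1,1,1,1,1,1,1,1,2).

Reading off H_k = ker ∂_k / im ∂_{k+1}:

  H_0: rank C_0 − rank ∂_1 = 10 − 9 = 1, and the invariant factors of ∂_1 are all 1, so H_0 ≅ Z.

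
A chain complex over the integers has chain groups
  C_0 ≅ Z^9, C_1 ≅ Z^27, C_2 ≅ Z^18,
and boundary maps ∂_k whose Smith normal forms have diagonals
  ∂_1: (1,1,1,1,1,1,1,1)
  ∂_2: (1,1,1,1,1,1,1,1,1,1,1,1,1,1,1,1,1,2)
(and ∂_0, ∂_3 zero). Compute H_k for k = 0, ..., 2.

H_0 = Z,  H_1 = Z ⊕ Z/2Z,  H_2 = 0.

H_0: b_0 = 9 − 0 − 8 = 1; torsion from ∂_1 factors > 1: none. So H_0 = Z.
H_1: b_1 = 27 − 8 − 18 = 1; torsion from ∂_2 factors > 1: [2]. So H_1 = Z ⊕ Z/2Z.
H_2: b_2 = 18 − 18 − 0 = 0; torsion from ∂_3 factors > 1: none. So H_2 = 0.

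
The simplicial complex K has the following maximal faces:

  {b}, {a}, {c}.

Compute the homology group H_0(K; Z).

H_0 ≅ Z^3.

Fix the vertex order a < b < c and write every simplex with vertices in increasing order. Then dim K = 0 and the simplices of K are:

  0-simplices (3): a, b, c

so the chain groups are C_0 ≅ Z^3.

Computing H_k = (kernel of ∂_k) / (image of ∂_{k+1}):

  H_0: rank C_0 − rank ∂_1 = 3 − 0 = 3, and there is no ∂_1, so H_0 = Z^3.

(K is a triangulation of a set of 3 points.)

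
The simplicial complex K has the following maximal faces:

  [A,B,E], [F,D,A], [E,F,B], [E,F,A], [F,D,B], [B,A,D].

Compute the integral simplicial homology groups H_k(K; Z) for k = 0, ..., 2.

H_0 ≅ Z,  H_1 = 0,  H_2 ≅ Z.

Fix the vertex order A < B < D < E < F and write every simplex with vertices in increasing order. Then dim K = 2 and the simplices of K are:

  0-simplices (5): A, B, D, E, F
  1-simplices (9): AB, AD, AE, AF, BD, BE, BF, DF, EF
  2-simplices (6): ABD, ABE, ADF, AEF, BDF, BEF

giving chain groups C_0 ≅ Z^5, C_1 ≅ Z^9, C_2 ≅ Z^6.

The boundary map ∂_1: C_1 → C_0 maps an edge to its endpoints' difference, ∂[p,q] = q − p.
The resulting 5×9 matrix has rank 4, and its Smith normal form has invariant factors (1,1,1,1).

Boundary ∂_2: C_2 → C_1 maps a triangle to the signed sum of its edges. For instance
  ∂BEF = EF − BF + BE,
  ∂ABE = BE − AE + AB.
As a 9×6 matrix over Z this has rank 5, with invariant factors (1,1,1,1,1).

Now H_k = ker ∂_k / im ∂_{k+1}, so:

  H_0: rank C_0 − rank ∂_1 = 5 − 4 = 1, and the invariant factors of ∂_1 are all 1, so H_0 = Z.
  H_1: rank ker ∂_1 − rank ∂_2 = (9 − 4) − 5 = 0, and the invariant factors of ∂_2 are all 1, so H_1 = 0.
  H_2: rank ker ∂_2 − rank ∂_3 = (6 − 5) − 0 = 1, and there is no ∂_3, so H_2 = Z.

(K is a triangulation of the 2-sphere S^2.)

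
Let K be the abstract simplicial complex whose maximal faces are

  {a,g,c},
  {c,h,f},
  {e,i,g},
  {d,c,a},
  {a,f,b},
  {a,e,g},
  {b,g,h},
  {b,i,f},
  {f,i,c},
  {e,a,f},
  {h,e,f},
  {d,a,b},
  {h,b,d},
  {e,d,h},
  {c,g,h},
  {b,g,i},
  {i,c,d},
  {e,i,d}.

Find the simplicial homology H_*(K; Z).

H_0 ≅ Z,  H_1 ≅ Z^2,  H_2 ≅ Z.

Order the vertices as a < b < c < d < e < f < g < h < i. Listing each simplex with vertices in this order, K has dimension 2 with simplices:

  0-simplices (9): a, b, c, d, e, f, g, h, i
  1-simplices (27): ab, ac, ad, ae, af, ag, bd, bf, bg, bh, bi, cd, cf, cg, ch, ci, de, dh, di, ef, eg, eh, ei, fh, fi, gh, gi
  2-simplices (18): abd, abf, acd, acg, aef, aeg, bdh, bfi, bgh, bgi, cdi, cfh, cfi, cgh, deh, dei, efh, egi

Hence C_0 ≅ Z^9, C_1 ≅ Z^27, C_2 ≅ Z^18.

The boundary map ∂_1: C_1 → C_0 sends each edge [p,q] (with p < q) to q − p. For instance
  ∂gi = i − g.
As a 9×27 matrix over Z this has rank 8, with invariant factors (1,1,1,1,1,1,1,1).

Boundary ∂_2: C_2 → C_1 acts by ∂[p,q,r] = [q,r] − [p,r] + [p,q]. For instance
  ∂cfh = fh − ch + cf,
  ∂aef = ef − af + ae.
As a 27×18 matrix over Z this has rank 17, with invariant factors (1,1,1,1,1,1,1,1,1,1,1,1,1,1,1,1,1).

From H_k ≅ ker(∂_k) / im(∂_{k+1}) we obtain:

  H_0: rank C_0 − rank ∂_1 = 9 − 8 = 1, and the invariant factors of ∂_1 are all 1, so H_0 ≅ Z.
  H_1: rank ker ∂_1 − rank ∂_2 = (27 − 8) − 17 = 2, and the invariant factors of ∂_2 are all 1, so H_1 ≅ Z^2.
  H_2: rank ker ∂_2 − rank ∂_3 = (18 − 17) − 0 = 1, and there is no ∂_3, so H_2 ≅ Z.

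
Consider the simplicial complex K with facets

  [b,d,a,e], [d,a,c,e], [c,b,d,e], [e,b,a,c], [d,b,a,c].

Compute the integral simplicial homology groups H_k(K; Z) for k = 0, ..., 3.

Order the vertices as a < b < c < d < e. Listing each simplex with vertices in this order, K has dimension 3 with simplices:

  0-simplices (5): a, b, c, d, e
  1-simplices (10): ab, ac, ad, ae, bc, bd, be, cd, ce, de
  2-simplices (10): abc, abd, abe, acd, ace, ade, bcd, bce, bde, cde
  3-simplices (5): abcd, abce, abde, acde, bcde

giving chain groups C_0 ≅ Z^5, C_1 ≅ Z^10, C_2 ≅ Z^10, C_3 ≅ Z^5.

∂_1: C_1 → C_0 is given by ∂[p,q] = [q] − [p]. For instance
  ∂cd = d − c.
The resulting 5×10 matrix has rank 4, and its Smith normal form has invariant factors (1,1,1,1).

∂_2: C_2 → C_1 maps a triangle to the signed sum of its edges. For instance
  ∂bcd = cd − bd + bc,
  ∂bde = de − be + bd.
As a 10×10 matrix over Z this has rank 6, with invariant factors (1,1,1,1,1,1).

∂_3: C_3 → C_2 sends each 3-simplex σ to the alternating sum Σ_i (−1)^i (σ with its i-th vertex removed). For instance
  ∂abce = bce − ace + abe − abc,
  ∂bcde = cde − bde + bce − bcd.
As a 10×5 matrix over Z this has rank 4, with invariant factors (1,1,1,1).

Computing H_k = (kernel of ∂_k) / (image of ∂_{k+1}):

  H_0: rank C_0 − rank ∂_1 = 5 − 4 = 1, and the invariant factors of ∂_1 are all 1, so H_0 = Z.
  H_1: rank ker ∂_1 − rank ∂_2 = (10 − 4) − 6 = 0, and the invariant factors of ∂_2 are all 1, so H_1 = 0.
  H_2: rank ker ∂_2 − rank ∂_3 = (10 − 6) − 4 = 0, and the invariant factors of ∂_3 are all 1, so H_2 = 0.
  H_3: rank ker ∂_3 − rank ∂_4 = (5 − 4) − 0 = 1, and there is no ∂_4, so H_3 = Z.

(K is a triangulation of the 3-sphere S^3.)

H_0 ≅ Z,  H_1 = 0,  H_2 = 0,  H_3 ≅ Z.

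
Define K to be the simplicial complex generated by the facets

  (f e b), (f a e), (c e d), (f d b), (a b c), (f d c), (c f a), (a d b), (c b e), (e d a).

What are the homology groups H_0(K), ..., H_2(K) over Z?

Take the total order a < b < c < d < e < f on the vertex set. Then K (dimension 2) consists of the simplices:

  0-simplices (6): a, b, c, d, e, f
  1-simplices (15): ab, ac, ad, ae, af, bc, bd, be, bf, cd, ce, cf, de, df, ef
  2-simplices (10): abc, abd, acf, ade, aef, bce, bdf, bef, cde, cdf

giving chain groups C_0 ≅ Z^6, C_1 ≅ Z^15, C_2 ≅ Z^10.

∂_1: C_1 → C_0 sends each edge [p,q] (with p < q) to q − p.
As a 6×15 matrix over Z this has rank 5, with invariant factors (1,1,1,1,1).

The boundary map ∂_2: C_2 → C_1 acts by ∂[p,q,r] = [q,r] − [p,r] + [p,q]. For instance
  ∂aef = ef − af + ae,
  ∂cdf = df − cf + cd.
The resulting 15×10 matrix has rank 10, and its Smith normal form has invariant factors (1,1,1,1,1,1,1,1,1,2).

Reading off H_k = ker ∂_k / im ∂_{k+1}:

  H_0: rank C_0 − rank ∂_1 = 6 − 5 = 1, and the invariant factors of ∂_1 are all 1, so H_0 = Z.
  H_1: rank ker ∂_1 − rank ∂_2 = (15 − 5) − 10 = 0, and ∂_2 has invariant factor 2 > 1, so H_1 = Z_2.
  H_2: rank ker ∂_2 − rank ∂_3 = (10 − 10) − 0 = 0, and there is no ∂_3, so H_2 = 0.

H_0 ≅ Z,  H_1 ≅ Z_2,  H_2 = 0.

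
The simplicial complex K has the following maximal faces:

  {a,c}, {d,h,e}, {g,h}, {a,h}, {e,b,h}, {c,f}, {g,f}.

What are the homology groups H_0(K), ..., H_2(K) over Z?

H_0 = Z,  H_1 = Z,  H_2 = 0.

Order the vertices as a < b < c < d < e < f < g < h. Listing each simplex with vertices in this order, K has dimension 2 with simplices:

  0-simplices (8): a, b, c, d, e, f, g, h
  1-simplices (10): ac, ah, be, bh, cf, de, dh, eh, fg, gh
  2-simplices (2): beh, deh

giving chain groups C_0 ≅ Z^8, C_1 ≅ Z^10, C_2 ≅ Z^2.

The boundary map ∂_1: C_1 → C_0 is given by ∂[p,q] = [q] − [p]. For instance
  ∂dh = h − d.
The resulting 8×10 matrix has rank 7, and its Smith normal form has invariant factors (1,1,1,1,1,1,1).

∂_2: C_2 → C_1 sends each 2-simplex [p,q,r] to [q,r] − [p,r] + [p,q]. For instance
  ∂deh = eh − dh + de,
  ∂beh = eh − bh + be.
The resulting 10×2 matrix has rank 2, and its Smith normal form has invariant factors (1,1).

From H_k ≅ ker(∂_k) / im(∂_{k+1}) we obtain:

  H_0: rank C_0 − rank ∂_1 = 8 − 7 = 1, and the invariant factors of ∂_1 are all 1, so H_0 = Z.
  H_1: rank ker ∂_1 − rank ∂_2 = (10 − 7) − 2 = 1, and the invariant factors of ∂_2 are all 1, so H_1 = Z.
  H_2: rank ker ∂_2 − rank ∂_3 = (2 − 2) − 0 = 0, and there is no ∂_3, so H_2 = 0.

As a check, the Euler characteristic is 8 − 10 + 2 = 0, which agrees with 1 − 1 + 0 = 0.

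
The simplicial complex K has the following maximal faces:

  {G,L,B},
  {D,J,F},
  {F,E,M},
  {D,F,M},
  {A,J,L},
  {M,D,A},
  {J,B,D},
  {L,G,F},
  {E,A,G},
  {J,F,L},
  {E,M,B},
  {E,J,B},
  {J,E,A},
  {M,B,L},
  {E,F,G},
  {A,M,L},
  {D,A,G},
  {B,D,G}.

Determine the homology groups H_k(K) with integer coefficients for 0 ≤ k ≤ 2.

H_0 = Z,  H_1 = Z^2,  H_2 = Z.

Fix the vertex order A < B < D < E < F < G < J < L < M and write every simplex with vertices in increasing order. Then dim K = 2 and the simplices of K are:

  0-simplices (9): A, B, D, E, F, G, J, L, M
  1-simplices (27): AD, AE, AG, AJ, AL, AM, BD, BE, BG, BJ, BL, BM, DF, DG, DJ, DM, EF, EG, EJ, EM, FG, FJ, FL, FM, GL, JL, LM
  2-simplices (18): ADG, ADM, AEG, AEJ, AJL, ALM, BDG, BDJ, BEJ, BEM, BGL, BLM, DFJ, DFM, EFG, EFM, FGL, FJL

Hence C_0 ≅ Z^9, C_1 ≅ Z^27, C_2 ≅ Z^18.

Boundary ∂_1: C_1 → C_0 maps an edge to its endpoints' difference, ∂[p,q] = q − p. For instance
  ∂AE = E − A.
This gives a 9×27 integer matrix of rank 8; reducing to Smith normal form yields diagonal entries (1,1,1,1,1,1,1,1).

Boundary ∂_2: C_2 → C_1 sends each 2-simplex [p,q,r] to [q,r] − [p,r] + [p,q]. For instance
  ∂DFJ = FJ − DJ + DF,
  ∂BEJ = EJ − BJ + BE.
The resulting 27×18 matrix has rank 17, and its Smith normal form has invariant factors (1,1,1,1,1,1,1,1,1,1,1,1,1,1,1,1,1).

Now H_k = ker ∂_k / im ∂_{k+1}, so:

  H_0: rank C_0 − rank ∂_1 = 9 − 8 = 1, and the invariant factors of ∂_1 are all 1, so H_0 ≅ Z.
  H_1: rank ker ∂_1 − rank ∂_2 = (27 − 8) − 17 = 2, and the invariant factors of ∂_2 are all 1, so H_1 ≅ Z^2.
  H_2: rank ker ∂_2 − rank ∂_3 = (18 − 17) − 0 = 1, and there is no ∂_3, so H_2 ≅ Z.

As a check, the Euler characteristic is 9 − 27 + 18 = 0, which agrees with 1 − 2 + 1 = 0.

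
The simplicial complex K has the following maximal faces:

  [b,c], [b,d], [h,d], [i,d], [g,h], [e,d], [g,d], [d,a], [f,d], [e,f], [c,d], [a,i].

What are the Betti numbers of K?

Fix the vertex order a < b < c < d < e < f < g < h < i and write every simplex with vertices in increasing order. Then dim K = 1 and the simplices of K are:

  0-simplices (9): a, b, c, d, e, f, g, h, i
  1-simplices (12): ad, ai, bc, bd, cd, de, df, dg, dh, di, ef, gh

so the chain groups are C_0 ≅ Z^9, C_1 ≅ Z^12.

Boundary ∂_1: C_1 → C_0 is given by ∂[p,q] = [q] − [p].
The 9×12 boundary matrix has rank 8 and Smith normal form diag(1,1,1,1,1,1,1,1).

From H_k ≅ ker(∂_k) / im(∂_{k+1}) we obtain:

  H_0: rank C_0 − rank ∂_1 = 9 − 8 = 1, and the invariant factors of ∂_1 are all 1, so H_0 = Z.
  H_1: rank ker ∂_1 − rank ∂_2 = (12 − 8) − 0 = 4, and there is no ∂_2, so H_1 = Z^4.

As a check, the Euler characteristic is 9 − 12 = -3, which agrees with 1 − 4 = -3.

Hence the Betti numbers are b_0 = 1, b_1 = 4.

b_0 = 1, b_1 = 4.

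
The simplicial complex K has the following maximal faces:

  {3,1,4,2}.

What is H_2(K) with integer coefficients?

We work with the vertex ordering 1 < 2 < 3 < 4. The simplices of K, each written with vertices in increasing order, are:

  0-simplices (4): [1], [2], [3], [4]
  1-simplices (6): [1,2], [1,3], [1,4], [2,3], [2,4], [3,4]
  2-simplices (4): [1,2,3], [1,2,4], [1,3,4], [2,3,4]
  3-simplices (1): [1,2,3,4]

so the chain groups are C_0 ≅ Z^4, C_1 ≅ Z^6, C_2 ≅ Z^4, C_3 ≅ Z^1.

The boundary map ∂_1: C_1 → C_0 sends each edge [p,q] (with p < q) to q − p. For instance
  ∂[1,4] = [4] − [1].
This gives a 4×6 integer matrix of rank 3; reducing to Smith normal form yields diagonal entries (1,1,1).

Boundary ∂_2: C_2 → C_1 acts by ∂[p,q,r] = [q,r] − [p,r] + [p,q]. For instance
  ∂[1,3,4] = [3,4] − [1,4] + [1,3],
  ∂[1,2,4] = [2,4] − [1,4] + [1,2].
This gives a 6×4 integer matrix of rank 3; reducing to Smith normal form yields diagonal entries (1,1,1).

The boundary map ∂_3: C_3 → C_2 sends each 3-simplex σ to the alternating sum Σ_i (−1)^i (σ with its i-th vertex removed). For instance
  ∂[1,2,3,4] = [2,3,4] − [1,3,4] + [1,2,4] − [1,2,3].
The resulting 4×1 matrix has rank 1, and its Smith normal form has invariant factors (1).

Reading off H_k = ker ∂_k / im ∂_{k+1}:

  H_2: rank ker ∂_2 − rank ∂_3 = (4 − 3) − 1 = 0, and the invariant factors of ∂_3 are all 1, so H_2 = 0.

(K is a triangulation of the 3-simplex.)

H_2 ≅ 0.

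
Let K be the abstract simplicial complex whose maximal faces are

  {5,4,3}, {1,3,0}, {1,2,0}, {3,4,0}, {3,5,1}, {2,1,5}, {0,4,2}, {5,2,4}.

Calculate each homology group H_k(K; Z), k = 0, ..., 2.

K has 6 vertices, 12 edges, 8 triangles.
rank ∂_0 = 0, rank ∂_1 = 5 ⇒ b_0 = 6 − 0 − 5 = 1; all invariant factors of ∂_1 are 1 so no torsion. So H_0 ≅ Z.
rank ∂_1 = 5, rank ∂_2 = 7 ⇒ b_1 = 12 − 5 − 7 = 0; all invariant factors of ∂_2 are 1 so no torsion. So H_1 ≅ 0.
rank ∂_2 = 7, rank ∂_3 = 0 ⇒ b_2 = 8 − 7 − 0 = 1. So H_2 ≅ Z.

H_0 ≅ Z,  H_1 = 0,  H_2 ≅ Z.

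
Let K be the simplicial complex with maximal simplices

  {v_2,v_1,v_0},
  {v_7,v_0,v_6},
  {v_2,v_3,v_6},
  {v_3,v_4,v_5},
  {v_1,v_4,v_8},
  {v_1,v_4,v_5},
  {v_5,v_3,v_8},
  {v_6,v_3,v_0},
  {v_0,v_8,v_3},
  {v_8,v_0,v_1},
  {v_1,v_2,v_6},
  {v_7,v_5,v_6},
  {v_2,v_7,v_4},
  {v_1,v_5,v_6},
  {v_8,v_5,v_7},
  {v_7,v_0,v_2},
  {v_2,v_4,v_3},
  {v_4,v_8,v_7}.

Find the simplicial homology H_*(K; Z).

We work with the vertex ordering v_0 < v_1 < v_2 < v_3 < v_4 < v_5 < v_6 < v_7 < v_8. The simplices of K, each written with vertices in increasing order, are:

  0-simplices (9): [v_0], [v_1], [v_2], [v_3], [v_4], [v_5], [v_6], [v_7], [v_8]
  1-simplices (27): (27 of them)
  2-simplices (18): (18 of them)

Hence C_0 ≅ Z^9, C_1 ≅ Z^27, C_2 ≅ Z^18.

∂_1: C_1 → C_0 is given by ∂[p,q] = [q] − [p]. For instance
  ∂[v_2,v_6] = [v_6] − [v_2].
The resulting 9×27 matrix has rank 8, and its Smith normal form has invariant factors (1,1,1,1,1,1,1,1).

∂_2: C_2 → C_1 acts by ∂[p,q,r] = [q,r] − [p,r] + [p,q]. For instance
  ∂[v_1,v_4,v_8] = [v_4,v_8] − [v_1,v_8] + [v_1,v_4],
  ∂[v_1,v_4,v_5] = [v_4,v_5] − [v_1,v_5] + [v_1,v_4].
As a 27×18 matrix over Z this has rank 18, with invariant factors (1,1,1,1,1,1,1,1,1,1,1,1,1,1,1,1,1,2).

Reading off H_k = ker ∂_k / im ∂_{k+1}:

  H_0: rank C_0 − rank ∂_1 = 9 − 8 = 1, and the invariant factors of ∂_1 are all 1, so H_0 ≅ Z.
  H_1: rank ker ∂_1 − rank ∂_2 = (27 − 8) − 18 = 1, and ∂_2 has invariant factor 2 > 1, so H_1 ≅ Z ⊕ Z/2.
  H_2: rank ker ∂_2 − rank ∂_3 = (18 − 18) − 0 = 0, and there is no ∂_3, so H_2 ≅ 0.

H_0 ≅ Z,  H_1 ≅ Z ⊕ Z/2,  H_2 = 0.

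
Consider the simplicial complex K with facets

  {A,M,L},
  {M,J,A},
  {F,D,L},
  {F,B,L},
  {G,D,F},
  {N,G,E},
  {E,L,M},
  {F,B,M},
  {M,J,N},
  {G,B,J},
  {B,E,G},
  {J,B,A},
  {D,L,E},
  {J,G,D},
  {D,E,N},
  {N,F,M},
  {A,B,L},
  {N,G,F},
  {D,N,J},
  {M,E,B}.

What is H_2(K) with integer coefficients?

Fix the vertex order A < B < D < E < F < G < J < L < M < N and write every simplex with vertices in increasing order. Then dim K = 2 and the simplices of K are:

  0-simplices (10): A, B, D, E, F, G, J, L, M, N
  1-simplices (30): AB, AJ, AL, AM, BE, BF, BG, BJ, BL, BM, DE, DF, DG, DJ, DL, DN, EG, EL, EM, EN, FG, FL, FM, FN, GJ, GN, JM, JN, LM, MN
  2-simplices (20): ABJ, ABL, AJM, ALM, BEG, BEM, BFL, BFM, BGJ, DEL, DEN, DFG, DFL, DGJ, DJN, EGN, ELM, FGN, FMN, JMN

giving chain groups C_0 ≅ Z^10, C_1 ≅ Z^30, C_2 ≅ Z^20.

The boundary map ∂_1: C_1 → C_0 sends each edge [p,q] (with p < q) to q − p.
This gives a 10×30 integer matrix of rank 9; reducing to Smith normal form yields diagonal entries (1,1,1,1,1,1,1,1,1).

The boundary map ∂_2: C_2 → C_1 maps a triangle to the signed sum of its edges. For instance
  ∂BFM = FM − BM + BF,
  ∂FGN = GN − FN + FG.
The resulting 30×20 matrix has rank 20, and its Smith normal form has invariant factors (1,1,1,1,1,1,1,1,1,1,1,1,1,1,1,1,1,1,1,2).

From H_k ≅ ker(∂_k) / im(∂_{k+1}) we obtain:

  H_2: rank ker ∂_2 − rank ∂_3 = (20 − 20) − 0 = 0, and there is no ∂_3, so H_2 ≅ 0.

(K is a triangulation of the Klein bottle.)

H_2 = 0.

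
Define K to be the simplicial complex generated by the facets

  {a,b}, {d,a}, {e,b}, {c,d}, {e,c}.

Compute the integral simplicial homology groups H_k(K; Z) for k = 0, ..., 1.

H_0 ≅ Z,  H_1 ≅ Z.

We work with the vertex ordering a < b < c < d < e. The simplices of K, each written with vertices in increasing order, are:

  0-simplices (5): a, b, c, d, e
  1-simplices (5): ab, ad, be, cd, ce

giving chain groups C_0 ≅ Z^5, C_1 ≅ Z^5.

∂_1: C_1 → C_0 sends each edge [p,q] (with p < q) to q − p. For instance
  ∂ab = b − a.
The resulting 5×5 matrix has rank 4, and its Smith normal form has invariant factors (1,1,1,1).

From H_k ≅ ker(∂_k) / im(∂_{k+1}) we obtain:

  H_0: rank C_0 − rank ∂_1 = 5 − 4 = 1, and the invariant factors of ∂_1 are all 1, so H_0 ≅ Z.
  H_1: rank ker ∂_1 − rank ∂_2 = (5 − 4) − 0 = 1, and there is no ∂_2, so H_1 ≅ Z.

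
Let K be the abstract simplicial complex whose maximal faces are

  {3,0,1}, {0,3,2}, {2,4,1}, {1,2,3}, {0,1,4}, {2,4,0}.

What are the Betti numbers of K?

b_0 = 1, b_1 = 0, b_2 = 1.

Take the total order 0 < 1 < 2 < 3 < 4 on the vertex set. Then K (dimension 2) consists of the simplices:

  0-simplices (5): [0], [1], [2], [3], [4]
  1-simplices (9): [0,1], [0,2], [0,3], [0,4], [1,2], [1,3], [1,4], [2,3], [2,4]
  2-simplices (6): [0,1,3], [0,1,4], [0,2,3], [0,2,4], [1,2,3], [1,2,4]

giving chain groups C_0 ≅ Z^5, C_1 ≅ Z^9, C_2 ≅ Z^6.

The boundary map ∂_1: C_1 → C_0 is given by ∂[p,q] = [q] − [p]. For instance
  ∂[1,2] = [2] − [1].
As a 5×9 matrix over Z this has rank 4, with invariant factors (1,1,1,1).

∂_2: C_2 → C_1 sends each 2-simplex [p,q,r] to [q,r] − [p,r] + [p,q]. For instance
  ∂[1,2,3] = [2,3] − [1,3] + [1,2],
  ∂[0,1,4] = [1,4] − [0,4] + [0,1].
As a 9×6 matrix over Z this has rank 5, with invariant factors (1,1,1,1,1).

Reading off H_k = ker ∂_k / im ∂_{k+1}:

  H_0: rank C_0 − rank ∂_1 = 5 − 4 = 1, and the invariant factors of ∂_1 are all 1, so H_0 = Z.
  H_1: rank ker ∂_1 − rank ∂_2 = (9 − 4) − 5 = 0, and the invariant factors of ∂_2 are all 1, so H_1 = 0.
  H_2: rank ker ∂_2 − rank ∂_3 = (6 − 5) − 0 = 1, and there is no ∂_3, so H_2 = Z.

(K is a triangulation of the 2-sphere S^2.)

Hence the Betti numbers are b_0 = 1, b_1 = 0, b_2 = 1.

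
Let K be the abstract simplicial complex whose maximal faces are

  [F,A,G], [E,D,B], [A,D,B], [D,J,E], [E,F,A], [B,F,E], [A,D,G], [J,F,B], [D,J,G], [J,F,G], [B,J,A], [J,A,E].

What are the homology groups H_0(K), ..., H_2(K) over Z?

Fix the vertex order A < B < D < E < F < G < J and write every simplex with vertices in increasing order. Then dim K = 2 and the simplices of K are:

  0-simplices (7): A, B, D, E, F, G, J
  1-simplices (18): AB, AD, AE, AF, AG, AJ, BD, BE, BF, BJ, DE, DG, DJ, EF, EJ, FG, FJ, GJ
  2-simplices (12): ABD, ABJ, ADG, AEF, AEJ, AFG, BDE, BEF, BFJ, DEJ, DGJ, FGJ

Hence C_0 ≅ Z^7, C_1 ≅ Z^18, C_2 ≅ Z^12.

Boundary ∂_1: C_1 → C_0 maps an edge to its endpoints' difference, ∂[p,q] = q − p. For instance
  ∂BF = F − B.
This gives a 7×18 integer matrix of rank 6; reducing to Smith normal form yields diagonal entries (1,1,1,1,1,1).

The boundary map ∂_2: C_2 → C_1 sends each 2-simplex [p,q,r] to [q,r] − [p,r] + [p,q]. For instance
  ∂ABD = BD − AD + AB,
  ∂BEF = EF − BF + BE.
The resulting 18×12 matrix has rank 12, and its Smith normal form has invariant factors (1,1,1,1,1,1,1,1,1,1,1,2).

Computing H_k = (kernel of ∂_k) / (image of ∂_{k+1}):

  H_0: rank C_0 − rank ∂_1 = 7 − 6 = 1, and the invariant factors of ∂_1 are all 1, so H_0 = Z.
  H_1: rank ker ∂_1 − rank ∂_2 = (18 − 6) − 12 = 0, and ∂_2 has invariant factor 2 > 1, so H_1 = Z_2.
  H_2: rank ker ∂_2 − rank ∂_3 = (12 − 12) − 0 = 0, and there is no ∂_3, so H_2 = 0.

As a check, the Euler characteristic is 7 − 18 + 12 = 1, which agrees with 1 − 0 + 0 = 1.
(K is a triangulation of the real projective plane RP^2.)

H_0 = Z,  H_1 = Z_2,  H_2 = 0.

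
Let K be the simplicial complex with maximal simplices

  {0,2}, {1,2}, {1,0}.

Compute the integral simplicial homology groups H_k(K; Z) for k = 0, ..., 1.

Fix the vertex order 0 < 1 < 2 and write every simplex with vertices in increasing order. Then dim K = 1 and the simplices of K are:

  0-simplices (3): [0], [1], [2]
  1-simplices (3): [0,1], [0,2], [1,2]

so the chain groups are C_0 ≅ Z^3, C_1 ≅ Z^3.

∂_1: C_1 → C_0 maps an edge to its endpoints' difference, ∂[p,q] = q − p.
This gives a 3×3 integer matrix of rank 2; reducing to Smith normal form yields diagonal entries (1,1).

Computing H_k = (kernel of ∂_k) / (image of ∂_{k+1}):

  H_0: rank C_0 − rank ∂_1 = 3 − 2 = 1, and the invariant factors of ∂_1 are all 1, so H_0 = Z.
  H_1: rank ker ∂_1 − rank ∂_2 = (3 − 2) − 0 = 1, and there is no ∂_2, so H_1 = Z.

As a check, the Euler characteristic is 3 − 3 = 0, which agrees with 1 − 1 = 0.

H_0 ≅ Z,  H_1 ≅ Z.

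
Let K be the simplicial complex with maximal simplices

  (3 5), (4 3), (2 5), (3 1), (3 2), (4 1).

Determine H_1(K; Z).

Order the vertices as 1 < 2 < 3 < 4 < 5. Listing each simplex with vertices in this order, K has dimension 1 with simplices:

  0-simplices (5): [1], [2], [3], [4], [5]
  1-simplices (6): [1,3], [1,4], [2,3], [2,5], [3,4], [3,5]

so the chain groups are C_0 ≅ Z^5, C_1 ≅ Z^6.

The boundary map ∂_1: C_1 → C_0 sends each edge [p,q] (with p < q) to q − p. For instance
  ∂[3,5] = [5] − [3].
This gives a 5×6 integer matrix of rank 4; reducing to Smith normal form yields diagonal entries (1,1,1,1).

Reading off H_k = ker ∂_k / im ∂_{k+1}:

  H_1: rank ker ∂_1 − rank ∂_2 = (6 − 4) − 0 = 2, and there is no ∂_2, so H_1 ≅ Z^2.

H_1 ≅ Z^2.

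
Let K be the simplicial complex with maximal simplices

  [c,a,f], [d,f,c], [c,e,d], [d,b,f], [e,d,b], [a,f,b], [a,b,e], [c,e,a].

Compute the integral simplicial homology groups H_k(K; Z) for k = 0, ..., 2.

H_0 ≅ Z,  H_1 = 0,  H_2 ≅ Z.

Take the total order a < b < c < d < e < f on the vertex set. Then K (dimension 2) consists of the simplices:

  0-simplices (6): a, b, c, d, e, f
  1-simplices (12): ab, ac, ae, af, bd, be, bf, cd, ce, cf, de, df
  2-simplices (8): abe, abf, ace, acf, bde, bdf, cde, cdf

giving chain groups C_0 ≅ Z^6, C_1 ≅ Z^12, C_2 ≅ Z^8.

The boundary map ∂_1: C_1 → C_0 sends each edge [p,q] (with p < q) to q − p. For instance
  ∂de = e − d.
The resulting 6×12 matrix has rank 5, and its Smith normal form has invariant factors (1,1,1,1,1).

∂_2: C_2 → C_1 maps a triangle to the signed sum of its edges. For instance
  ∂bde = de − be + bd,
  ∂cdf = df − cf + cd.
This gives a 12×8 integer matrix of rank 7; reducing to Smith normal form yields diagonal entries (1,1,1,1,1,1,1).

Reading off H_k = ker ∂_k / im ∂_{k+1}:

  H_0: rank C_0 − rank ∂_1 = 6 − 5 = 1, and the invariant factors of ∂_1 are all 1, so H_0 ≅ Z.
  H_1: rank ker ∂_1 − rank ∂_2 = (12 − 5) − 7 = 0, and the invariant factors of ∂_2 are all 1, so H_1 ≅ 0.
  H_2: rank ker ∂_2 − rank ∂_3 = (8 − 7) − 0 = 1, and there is no ∂_3, so H_2 ≅ Z.

As a check, the Euler characteristic is 6 − 12 + 8 = 2, which agrees with 1 − 0 + 1 = 2.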